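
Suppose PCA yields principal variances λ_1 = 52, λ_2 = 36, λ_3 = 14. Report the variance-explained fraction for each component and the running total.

Step 1 — total variance = trace(Sigma) = Σ λ_i = 52 + 36 + 14 = 102.

Step 2 — fraction explained by component i = λ_i / Σ λ:
  PC1: 52/102 = 0.5098
  PC2: 36/102 = 0.3529
  PC3: 14/102 = 0.1373

Step 3 — cumulative fraction after k components = (λ_1 + ... + λ_k) / Σ λ:
  k = 1: 52/102 = 0.5098
  k = 2: (52 + 36)/102 = 88/102 = 0.8627
  k = 3: (52 + 36 + 14)/102 = 102/102 = 1

Summary (fraction, with percent):

explained: PC1 0.5098 (50.98%), PC2 0.3529 (35.29%), PC3 0.1373 (13.73%);  cumulative: 0.5098, 0.8627, 1


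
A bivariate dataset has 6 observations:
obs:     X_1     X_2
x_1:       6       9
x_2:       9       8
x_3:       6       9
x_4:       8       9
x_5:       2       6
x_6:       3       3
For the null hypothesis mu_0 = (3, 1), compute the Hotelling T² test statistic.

Step 1 — sample mean vector:
  mean(X_1) = (6 + 9 + 6 + 8 + 2 + 3) / 6 = 34/6 = 5.6667
  mean(X_2) = (9 + 8 + 9 + 9 + 6 + 3) / 6 = 44/6 = 7.3333
  x̄ = (5.6667, 7.3333),  deviation x̄ - mu_0 = (5.6667, 7.3333) - (3, 1) = (2.6667, 6.3333).

Step 2 — sample covariance matrix, S[i,j] = (1/(n-1)) · Σ_k (x_{k,i} - mean_i) · (x_{k,j} - mean_j), divisor n-1 = 5:
  S[X_1,X_1] = ((0.3333)·(0.3333) + (3.3333)·(3.3333) + (0.3333)·(0.3333) + (2.3333)·(2.3333) + (-3.6667)·(-3.6667) + (-2.6667)·(-2.6667)) / 5 = 37.3333/5 = 7.4667
  S[X_1,X_2] = ((0.3333)·(1.6667) + (3.3333)·(0.6667) + (0.3333)·(1.6667) + (2.3333)·(1.6667) + (-3.6667)·(-1.3333) + (-2.6667)·(-4.3333)) / 5 = 23.6667/5 = 4.7333
  S[X_2,X_2] = ((1.6667)·(1.6667) + (0.6667)·(0.6667) + (1.6667)·(1.6667) + (1.6667)·(1.6667) + (-1.3333)·(-1.3333) + (-4.3333)·(-4.3333)) / 5 = 29.3333/5 = 5.8667
  S = [[7.4667, 4.7333],
 [4.7333, 5.8667]].

Step 3 — invert S. det(S) = 7.4667·5.8667 - (4.7333)² = 21.4.
  S^{-1} = (1/det) · [[d, -b], [-b, a]] = [[0.2741, -0.2212],
 [-0.2212, 0.3489]].

Step 4 — quadratic form (x̄ - mu_0)^T · S^{-1} · (x̄ - mu_0):
  S^{-1} · (x̄ - mu_0) = (-0.6698, 1.6199),
  (x̄ - mu_0)^T · [...] = (2.6667)·(-0.6698) + (6.3333)·(1.6199) = 8.4735.

Step 5 — scale by n: T² = 6 · 8.4735 = 50.8411.

T² ≈ 50.8411


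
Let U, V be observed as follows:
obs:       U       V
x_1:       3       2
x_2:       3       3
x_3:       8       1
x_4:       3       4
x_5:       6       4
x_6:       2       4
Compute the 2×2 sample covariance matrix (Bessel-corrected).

Step 1 — column means:
  mean(U) = (3 + 3 + 8 + 3 + 6 + 2) / 6 = 25/6 = 4.1667
  mean(V) = (2 + 3 + 1 + 4 + 4 + 4) / 6 = 18/6 = 3

Step 2 — sample covariance S[i,j] = (1/(n-1)) · Σ_k (x_{k,i} - mean_i) · (x_{k,j} - mean_j), with n-1 = 5.
  S[U,U] = ((-1.1667)·(-1.1667) + (-1.1667)·(-1.1667) + (3.8333)·(3.8333) + (-1.1667)·(-1.1667) + (1.8333)·(1.8333) + (-2.1667)·(-2.1667)) / 5 = 26.8333/5 = 5.3667
  S[U,V] = ((-1.1667)·(-1) + (-1.1667)·(0) + (3.8333)·(-2) + (-1.1667)·(1) + (1.8333)·(1) + (-2.1667)·(1)) / 5 = -8/5 = -1.6
  S[V,V] = ((-1)·(-1) + (0)·(0) + (-2)·(-2) + (1)·(1) + (1)·(1) + (1)·(1)) / 5 = 8/5 = 1.6

S is symmetric (S[j,i] = S[i,j]). Assembling:

S = [[5.3667, -1.6],
 [-1.6, 1.6]]


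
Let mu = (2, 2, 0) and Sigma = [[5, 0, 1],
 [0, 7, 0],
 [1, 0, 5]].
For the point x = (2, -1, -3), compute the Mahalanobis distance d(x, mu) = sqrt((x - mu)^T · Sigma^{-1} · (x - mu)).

Step 1 — centre the observation: (x - mu) = (0, -3, -3).

Step 2 — invert Sigma (cofactor / det for 3×3, or solve directly):
  Sigma^{-1} = [[0.2083, 0, -0.0417],
 [0, 0.1429, 0],
 [-0.0417, 0, 0.2083]].

Step 3 — form the quadratic (x - mu)^T · Sigma^{-1} · (x - mu):
  Sigma^{-1} · (x - mu) = (0.125, -0.4286, -0.625).
  (x - mu)^T · [Sigma^{-1} · (x - mu)] = (0)·(0.125) + (-3)·(-0.4286) + (-3)·(-0.625) = 3.1607.

Step 4 — take square root: d = √(3.1607) ≈ 1.7778.

d(x, mu) = √(3.1607) ≈ 1.7778


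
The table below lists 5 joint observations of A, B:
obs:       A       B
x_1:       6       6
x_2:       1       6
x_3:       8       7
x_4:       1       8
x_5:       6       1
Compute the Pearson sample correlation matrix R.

Step 1 — column means:
  mean(A) = (6 + 1 + 8 + 1 + 6) / 5 = 22/5 = 4.4
  mean(B) = (6 + 6 + 7 + 8 + 1) / 5 = 28/5 = 5.6

Step 2 — sample variances and covariances s[i,j] = (1/(n-1)) · Σ_k (x_{k,i} - mean_i) · (x_{k,j} - mean_j), with n-1 = 4:
  s[A,A] = ((1.6)·(1.6) + (-3.4)·(-3.4) + (3.6)·(3.6) + (-3.4)·(-3.4) + (1.6)·(1.6)) / 4 = 41.2/4 = 10.3
  s[A,B] = ((1.6)·(0.4) + (-3.4)·(0.4) + (3.6)·(1.4) + (-3.4)·(2.4) + (1.6)·(-4.6)) / 4 = -11.2/4 = -2.8
  s[B,B] = ((0.4)·(0.4) + (0.4)·(0.4) + (1.4)·(1.4) + (2.4)·(2.4) + (-4.6)·(-4.6)) / 4 = 29.2/4 = 7.3
  Sample standard deviations s_i = √(s[i,i]):
  s(A) = √(10.3) = 3.2094
  s(B) = √(7.3) = 2.7019

Step 3 — r_{ij} = s_{ij} / (s_i · s_j):
  r[A,A] = 1 (diagonal).
  r[A,B] = -2.8 / (3.2094 · 2.7019) = -2.8 / 8.6712 = -0.3229
  r[B,B] = 1 (diagonal).

R is symmetric with unit diagonal. Assembling:

R = [[1, -0.3229],
 [-0.3229, 1]]


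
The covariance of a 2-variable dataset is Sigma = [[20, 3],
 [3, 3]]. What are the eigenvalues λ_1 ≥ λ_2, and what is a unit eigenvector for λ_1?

Step 1 — characteristic polynomial of 2×2 Sigma:
  det(Sigma - λI) = λ² - trace · λ + det = 0.
  trace = 20 + 3 = 23, det = 20·3 - (3)² = 51.
Step 2 — discriminant:
  Δ = trace² - 4·det = 529 - 204 = 325.
Step 3 — eigenvalues:
  λ = (trace ± √Δ)/2 = (23 ± 18.0278)/2,
  λ_1 = 20.5139,  λ_2 = 2.4861.

Step 4 — unit eigenvector for λ_1: solve (Sigma - λ_1 I)v = 0. First row:
  (20 - 20.5139)·v_x + (3)·v_y = 0, i.e. (-0.5139)·v_x + (3)·v_y = 0,
  so v ∝ (b, λ_1 - a) = (3, 0.5139) = u.
  ||u|| = √((3)² + (0.5139)²) = √(9.2641) ≈ 3.0437,
  v_1 = u/||u|| ≈ (0.9856, 0.1688) (||v_1|| = 1).

λ_1 = 20.5139,  λ_2 = 2.4861;  v_1 ≈ (0.9856, 0.1688)


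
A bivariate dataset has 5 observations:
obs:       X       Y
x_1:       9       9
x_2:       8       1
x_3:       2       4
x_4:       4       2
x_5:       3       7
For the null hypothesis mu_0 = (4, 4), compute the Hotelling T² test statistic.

Step 1 — sample mean vector:
  mean(X) = (9 + 8 + 2 + 4 + 3) / 5 = 26/5 = 5.2
  mean(Y) = (9 + 1 + 4 + 2 + 7) / 5 = 23/5 = 4.6
  x̄ = (5.2, 4.6),  deviation x̄ - mu_0 = (5.2, 4.6) - (4, 4) = (1.2, 0.6).

Step 2 — sample covariance matrix, S[i,j] = (1/(n-1)) · Σ_k (x_{k,i} - mean_i) · (x_{k,j} - mean_j), divisor n-1 = 4:
  S[X,X] = ((3.8)·(3.8) + (2.8)·(2.8) + (-3.2)·(-3.2) + (-1.2)·(-1.2) + (-2.2)·(-2.2)) / 4 = 38.8/4 = 9.7
  S[X,Y] = ((3.8)·(4.4) + (2.8)·(-3.6) + (-3.2)·(-0.6) + (-1.2)·(-2.6) + (-2.2)·(2.4)) / 4 = 6.4/4 = 1.6
  S[Y,Y] = ((4.4)·(4.4) + (-3.6)·(-3.6) + (-0.6)·(-0.6) + (-2.6)·(-2.6) + (2.4)·(2.4)) / 4 = 45.2/4 = 11.3
  S = [[9.7, 1.6],
 [1.6, 11.3]].

Step 3 — invert S. det(S) = 9.7·11.3 - (1.6)² = 107.05.
  S^{-1} = (1/det) · [[d, -b], [-b, a]] = [[0.1056, -0.0149],
 [-0.0149, 0.0906]].

Step 4 — quadratic form (x̄ - mu_0)^T · S^{-1} · (x̄ - mu_0):
  S^{-1} · (x̄ - mu_0) = (0.1177, 0.0364),
  (x̄ - mu_0)^T · [...] = (1.2)·(0.1177) + (0.6)·(0.0364) = 0.1631.

Step 5 — scale by n: T² = 5 · 0.1631 = 0.8155.

T² ≈ 0.8155


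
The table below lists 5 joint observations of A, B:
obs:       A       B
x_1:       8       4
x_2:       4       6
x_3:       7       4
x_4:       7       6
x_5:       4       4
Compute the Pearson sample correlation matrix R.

Step 1 — column means:
  mean(A) = (8 + 4 + 7 + 7 + 4) / 5 = 30/5 = 6
  mean(B) = (4 + 6 + 4 + 6 + 4) / 5 = 24/5 = 4.8

Step 2 — sample variances and covariances s[i,j] = (1/(n-1)) · Σ_k (x_{k,i} - mean_i) · (x_{k,j} - mean_j), with n-1 = 4:
  s[A,A] = ((2)·(2) + (-2)·(-2) + (1)·(1) + (1)·(1) + (-2)·(-2)) / 4 = 14/4 = 3.5
  s[A,B] = ((2)·(-0.8) + (-2)·(1.2) + (1)·(-0.8) + (1)·(1.2) + (-2)·(-0.8)) / 4 = -2/4 = -0.5
  s[B,B] = ((-0.8)·(-0.8) + (1.2)·(1.2) + (-0.8)·(-0.8) + (1.2)·(1.2) + (-0.8)·(-0.8)) / 4 = 4.8/4 = 1.2
  Sample standard deviations s_i = √(s[i,i]):
  s(A) = √(3.5) = 1.8708
  s(B) = √(1.2) = 1.0954

Step 3 — r_{ij} = s_{ij} / (s_i · s_j):
  r[A,A] = 1 (diagonal).
  r[A,B] = -0.5 / (1.8708 · 1.0954) = -0.5 / 2.0494 = -0.244
  r[B,B] = 1 (diagonal).

R is symmetric with unit diagonal. Assembling:

R = [[1, -0.244],
 [-0.244, 1]]


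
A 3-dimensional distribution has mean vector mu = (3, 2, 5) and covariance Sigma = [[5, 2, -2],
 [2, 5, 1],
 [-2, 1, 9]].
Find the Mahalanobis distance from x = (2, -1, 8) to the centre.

Step 1 — centre the observation: (x - mu) = (-1, -3, 3).

Step 2 — invert Sigma (cofactor / det for 3×3, or solve directly):
  Sigma^{-1} = [[0.2821, -0.1282, 0.0769],
 [-0.1282, 0.2628, -0.0577],
 [0.0769, -0.0577, 0.1346]].

Step 3 — form the quadratic (x - mu)^T · Sigma^{-1} · (x - mu):
  Sigma^{-1} · (x - mu) = (0.3333, -0.8333, 0.5).
  (x - mu)^T · [Sigma^{-1} · (x - mu)] = (-1)·(0.3333) + (-3)·(-0.8333) + (3)·(0.5) = 3.6667.

Step 4 — take square root: d = √(3.6667) ≈ 1.9149.

d(x, mu) = √(3.6667) ≈ 1.9149


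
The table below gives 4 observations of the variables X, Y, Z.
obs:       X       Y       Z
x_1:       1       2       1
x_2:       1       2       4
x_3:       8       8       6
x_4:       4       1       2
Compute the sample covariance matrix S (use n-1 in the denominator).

Step 1 — column means:
  mean(X) = (1 + 1 + 8 + 4) / 4 = 14/4 = 3.5
  mean(Y) = (2 + 2 + 8 + 1) / 4 = 13/4 = 3.25
  mean(Z) = (1 + 4 + 6 + 2) / 4 = 13/4 = 3.25

Step 2 — sample covariance S[i,j] = (1/(n-1)) · Σ_k (x_{k,i} - mean_i) · (x_{k,j} - mean_j), with n-1 = 3.
  S[X,X] = ((-2.5)·(-2.5) + (-2.5)·(-2.5) + (4.5)·(4.5) + (0.5)·(0.5)) / 3 = 33/3 = 11
  S[X,Y] = ((-2.5)·(-1.25) + (-2.5)·(-1.25) + (4.5)·(4.75) + (0.5)·(-2.25)) / 3 = 26.5/3 = 8.8333
  S[X,Z] = ((-2.5)·(-2.25) + (-2.5)·(0.75) + (4.5)·(2.75) + (0.5)·(-1.25)) / 3 = 15.5/3 = 5.1667
  S[Y,Y] = ((-1.25)·(-1.25) + (-1.25)·(-1.25) + (4.75)·(4.75) + (-2.25)·(-2.25)) / 3 = 30.75/3 = 10.25
  S[Y,Z] = ((-1.25)·(-2.25) + (-1.25)·(0.75) + (4.75)·(2.75) + (-2.25)·(-1.25)) / 3 = 17.75/3 = 5.9167
  S[Z,Z] = ((-2.25)·(-2.25) + (0.75)·(0.75) + (2.75)·(2.75) + (-1.25)·(-1.25)) / 3 = 14.75/3 = 4.9167

S is symmetric (S[j,i] = S[i,j]). Assembling:

S = [[11, 8.8333, 5.1667],
 [8.8333, 10.25, 5.9167],
 [5.1667, 5.9167, 4.9167]]


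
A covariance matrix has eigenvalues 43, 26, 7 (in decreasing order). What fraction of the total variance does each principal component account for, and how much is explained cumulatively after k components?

Step 1 — total variance = trace(Sigma) = Σ λ_i = 43 + 26 + 7 = 76.

Step 2 — fraction explained by component i = λ_i / Σ λ:
  PC1: 43/76 = 0.5658
  PC2: 26/76 = 0.3421
  PC3: 7/76 = 0.0921

Step 3 — cumulative fraction after k components = (λ_1 + ... + λ_k) / Σ λ:
  k = 1: 43/76 = 0.5658
  k = 2: (43 + 26)/76 = 69/76 = 0.9079
  k = 3: (43 + 26 + 7)/76 = 76/76 = 1

Summary (fraction, with percent):

explained: PC1 0.5658 (56.58%), PC2 0.3421 (34.21%), PC3 0.0921 (9.21%);  cumulative: 0.5658, 0.9079, 1


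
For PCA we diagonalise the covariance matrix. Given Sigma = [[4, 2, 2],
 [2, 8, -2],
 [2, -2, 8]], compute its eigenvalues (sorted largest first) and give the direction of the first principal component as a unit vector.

Step 1 — characteristic polynomial p(λ) = det(λI - Sigma) = λ³ - tr·λ² + c_1·λ - det, where tr = trace, c_1 = sum of the principal 2×2 minors, det = det(Sigma):
  tr = 4 + 8 + 8 = 20,
  c_1 = (4·8 - (2)²) + (4·8 - (2)²) + (8·8 - (-2)²) = 28 + 28 + 60 = 116,
  det = 4·(8·8 - (-2)²) - (2)·((2)·8 - (-2)·(2)) + (2)·((2)·(-2) - 8·(2)) = 4·(60) - (2)·(20) + (2)·(-20) = 160.
  So p(λ) = λ³ - 20λ² + 116λ - 160.
Step 2 — look for an integer root (rational root theorem: any rational root is an integer divisor of 160). Testing λ = 2:
  p(2) = 8 - 80 + 232 - 160 = 0  ✓
  Dividing out (λ - 2): p(λ) = (λ - 2)(λ² - 18λ + 80).
Step 3 — remaining eigenvalues from the quadratic λ² - 18λ + 80 = 0:
  Δ = 18² - 4·80 = 324 - 320 = 4,  λ = (18 ± √4)/2 = (18 ± 2)/2 = 10 or 8.
  Sorted: λ_1 = 10,  λ_2 = 8,  λ_3 = 2  (check: sum = 20 = tr ✓).

Step 4 — unit eigenvector for λ_1 = 10: v spans the null space of (Sigma - λ_1 I), whose rows are
  r_1 = (-6, 2, 2),  r_2 = (2, -2, -2),  r_3 = (2, -2, -2).
  v is orthogonal to every row, so take v ∝ r_1 × r_2 = ((2)·(-2) - (2)·(-2), (2)·(2) - (-6)·(-2), (-6)·(-2) - (2)·(2)) = (0, -8, 8).
  Rescale (divide by 8; multiply by -1 so the first nonzero entry is positive): u = (0, 1, -1).
  ||u|| = √((0)² + (1)² + (-1)²) = √(2) ≈ 1.4142,  v_1 = u/||u|| ≈ (0, 0.7071, -0.7071) (||v_1|| = 1).

λ_1 = 10,  λ_2 = 8,  λ_3 = 2;  v_1 ≈ (0, 0.7071, -0.7071)


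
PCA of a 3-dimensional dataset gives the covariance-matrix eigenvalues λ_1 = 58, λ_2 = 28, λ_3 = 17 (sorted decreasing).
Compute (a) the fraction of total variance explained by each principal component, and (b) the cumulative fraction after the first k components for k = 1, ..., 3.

Step 1 — total variance = trace(Sigma) = Σ λ_i = 58 + 28 + 17 = 103.

Step 2 — fraction explained by component i = λ_i / Σ λ:
  PC1: 58/103 = 0.5631
  PC2: 28/103 = 0.2718
  PC3: 17/103 = 0.165

Step 3 — cumulative fraction after k components = (λ_1 + ... + λ_k) / Σ λ:
  k = 1: 58/103 = 0.5631
  k = 2: (58 + 28)/103 = 86/103 = 0.835
  k = 3: (58 + 28 + 17)/103 = 103/103 = 1

Summary (fraction, with percent):

explained: PC1 0.5631 (56.31%), PC2 0.2718 (27.18%), PC3 0.165 (16.5%);  cumulative: 0.5631, 0.835, 1


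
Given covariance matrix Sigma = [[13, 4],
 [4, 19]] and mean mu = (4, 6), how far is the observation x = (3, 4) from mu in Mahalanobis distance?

Step 1 — centre the observation: (x - mu) = (-1, -2).

Step 2 — invert Sigma. det(Sigma) = 13·19 - (4)² = 231.
  Sigma^{-1} = (1/det) · [[d, -b], [-b, a]] = [[0.0823, -0.0173],
 [-0.0173, 0.0563]].

Step 3 — form the quadratic (x - mu)^T · Sigma^{-1} · (x - mu):
  Sigma^{-1} · (x - mu) = (-0.0476, -0.0952).
  (x - mu)^T · [Sigma^{-1} · (x - mu)] = (-1)·(-0.0476) + (-2)·(-0.0952) = 0.2381.

Step 4 — take square root: d = √(0.2381) ≈ 0.488.

d(x, mu) = √(0.2381) ≈ 0.488


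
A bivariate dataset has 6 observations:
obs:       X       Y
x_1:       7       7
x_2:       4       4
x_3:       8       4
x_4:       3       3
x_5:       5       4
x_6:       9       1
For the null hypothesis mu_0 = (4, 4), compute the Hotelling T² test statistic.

Step 1 — sample mean vector:
  mean(X) = (7 + 4 + 8 + 3 + 5 + 9) / 6 = 36/6 = 6
  mean(Y) = (7 + 4 + 4 + 3 + 4 + 1) / 6 = 23/6 = 3.8333
  x̄ = (6, 3.8333),  deviation x̄ - mu_0 = (6, 3.8333) - (4, 4) = (2, -0.1667).

Step 2 — sample covariance matrix, S[i,j] = (1/(n-1)) · Σ_k (x_{k,i} - mean_i) · (x_{k,j} - mean_j), divisor n-1 = 5:
  S[X,X] = ((1)·(1) + (-2)·(-2) + (2)·(2) + (-3)·(-3) + (-1)·(-1) + (3)·(3)) / 5 = 28/5 = 5.6
  S[X,Y] = ((1)·(3.1667) + (-2)·(0.1667) + (2)·(0.1667) + (-3)·(-0.8333) + (-1)·(0.1667) + (3)·(-2.8333)) / 5 = -3/5 = -0.6
  S[Y,Y] = ((3.1667)·(3.1667) + (0.1667)·(0.1667) + (0.1667)·(0.1667) + (-0.8333)·(-0.8333) + (0.1667)·(0.1667) + (-2.8333)·(-2.8333)) / 5 = 18.8333/5 = 3.7667
  S = [[5.6, -0.6],
 [-0.6, 3.7667]].

Step 3 — invert S. det(S) = 5.6·3.7667 - (-0.6)² = 20.7333.
  S^{-1} = (1/det) · [[d, -b], [-b, a]] = [[0.1817, 0.0289],
 [0.0289, 0.2701]].

Step 4 — quadratic form (x̄ - mu_0)^T · S^{-1} · (x̄ - mu_0):
  S^{-1} · (x̄ - mu_0) = (0.3585, 0.0129),
  (x̄ - mu_0)^T · [...] = (2)·(0.3585) + (-0.1667)·(0.0129) = 0.7149.

Step 5 — scale by n: T² = 6 · 0.7149 = 4.2894.

T² ≈ 4.2894


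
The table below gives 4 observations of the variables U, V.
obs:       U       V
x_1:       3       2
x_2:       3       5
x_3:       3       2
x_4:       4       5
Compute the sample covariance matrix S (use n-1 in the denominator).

Step 1 — column means:
  mean(U) = (3 + 3 + 3 + 4) / 4 = 13/4 = 3.25
  mean(V) = (2 + 5 + 2 + 5) / 4 = 14/4 = 3.5

Step 2 — sample covariance S[i,j] = (1/(n-1)) · Σ_k (x_{k,i} - mean_i) · (x_{k,j} - mean_j), with n-1 = 3.
  S[U,U] = ((-0.25)·(-0.25) + (-0.25)·(-0.25) + (-0.25)·(-0.25) + (0.75)·(0.75)) / 3 = 0.75/3 = 0.25
  S[U,V] = ((-0.25)·(-1.5) + (-0.25)·(1.5) + (-0.25)·(-1.5) + (0.75)·(1.5)) / 3 = 1.5/3 = 0.5
  S[V,V] = ((-1.5)·(-1.5) + (1.5)·(1.5) + (-1.5)·(-1.5) + (1.5)·(1.5)) / 3 = 9/3 = 3

S is symmetric (S[j,i] = S[i,j]). Assembling:

S = [[0.25, 0.5],
 [0.5, 3]]


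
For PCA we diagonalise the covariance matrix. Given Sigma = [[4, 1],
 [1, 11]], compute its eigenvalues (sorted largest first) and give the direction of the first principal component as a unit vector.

Step 1 — characteristic polynomial of 2×2 Sigma:
  det(Sigma - λI) = λ² - trace · λ + det = 0.
  trace = 4 + 11 = 15, det = 4·11 - (1)² = 43.
Step 2 — discriminant:
  Δ = trace² - 4·det = 225 - 172 = 53.
Step 3 — eigenvalues:
  λ = (trace ± √Δ)/2 = (15 ± 7.2801)/2,
  λ_1 = 11.1401,  λ_2 = 3.8599.

Step 4 — unit eigenvector for λ_1: solve (Sigma - λ_1 I)v = 0. First row:
  (4 - 11.1401)·v_x + (1)·v_y = 0, i.e. (-7.1401)·v_x + (1)·v_y = 0,
  so v ∝ (b, λ_1 - a) = (1, 7.1401) = u.
  ||u|| = √((1)² + (7.1401)²) = √(51.9804) ≈ 7.2097,
  v_1 = u/||u|| ≈ (0.1387, 0.9903) (||v_1|| = 1).

λ_1 = 11.1401,  λ_2 = 3.8599;  v_1 ≈ (0.1387, 0.9903)


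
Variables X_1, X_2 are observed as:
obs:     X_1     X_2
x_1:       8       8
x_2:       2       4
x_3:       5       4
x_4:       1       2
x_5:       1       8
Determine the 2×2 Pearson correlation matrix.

Step 1 — column means:
  mean(X_1) = (8 + 2 + 5 + 1 + 1) / 5 = 17/5 = 3.4
  mean(X_2) = (8 + 4 + 4 + 2 + 8) / 5 = 26/5 = 5.2

Step 2 — sample variances and covariances s[i,j] = (1/(n-1)) · Σ_k (x_{k,i} - mean_i) · (x_{k,j} - mean_j), with n-1 = 4:
  s[X_1,X_1] = ((4.6)·(4.6) + (-1.4)·(-1.4) + (1.6)·(1.6) + (-2.4)·(-2.4) + (-2.4)·(-2.4)) / 4 = 37.2/4 = 9.3
  s[X_1,X_2] = ((4.6)·(2.8) + (-1.4)·(-1.2) + (1.6)·(-1.2) + (-2.4)·(-3.2) + (-2.4)·(2.8)) / 4 = 13.6/4 = 3.4
  s[X_2,X_2] = ((2.8)·(2.8) + (-1.2)·(-1.2) + (-1.2)·(-1.2) + (-3.2)·(-3.2) + (2.8)·(2.8)) / 4 = 28.8/4 = 7.2
  Sample standard deviations s_i = √(s[i,i]):
  s(X_1) = √(9.3) = 3.0496
  s(X_2) = √(7.2) = 2.6833

Step 3 — r_{ij} = s_{ij} / (s_i · s_j):
  r[X_1,X_1] = 1 (diagonal).
  r[X_1,X_2] = 3.4 / (3.0496 · 2.6833) = 3.4 / 8.1829 = 0.4155
  r[X_2,X_2] = 1 (diagonal).

R is symmetric with unit diagonal. Assembling:

R = [[1, 0.4155],
 [0.4155, 1]]


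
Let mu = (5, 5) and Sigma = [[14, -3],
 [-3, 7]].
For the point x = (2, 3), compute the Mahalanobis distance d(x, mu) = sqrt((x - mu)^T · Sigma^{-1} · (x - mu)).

Step 1 — centre the observation: (x - mu) = (-3, -2).

Step 2 — invert Sigma. det(Sigma) = 14·7 - (-3)² = 89.
  Sigma^{-1} = (1/det) · [[d, -b], [-b, a]] = [[0.0787, 0.0337],
 [0.0337, 0.1573]].

Step 3 — form the quadratic (x - mu)^T · Sigma^{-1} · (x - mu):
  Sigma^{-1} · (x - mu) = (-0.3034, -0.4157).
  (x - mu)^T · [Sigma^{-1} · (x - mu)] = (-3)·(-0.3034) + (-2)·(-0.4157) = 1.7416.

Step 4 — take square root: d = √(1.7416) ≈ 1.3197.

d(x, mu) = √(1.7416) ≈ 1.3197


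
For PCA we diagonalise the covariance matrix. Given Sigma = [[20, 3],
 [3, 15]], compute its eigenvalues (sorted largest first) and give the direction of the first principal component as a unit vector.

Step 1 — characteristic polynomial of 2×2 Sigma:
  det(Sigma - λI) = λ² - trace · λ + det = 0.
  trace = 20 + 15 = 35, det = 20·15 - (3)² = 291.
Step 2 — discriminant:
  Δ = trace² - 4·det = 1225 - 1164 = 61.
Step 3 — eigenvalues:
  λ = (trace ± √Δ)/2 = (35 ± 7.8102)/2,
  λ_1 = 21.4051,  λ_2 = 13.5949.

Step 4 — unit eigenvector for λ_1: solve (Sigma - λ_1 I)v = 0. First row:
  (20 - 21.4051)·v_x + (3)·v_y = 0, i.e. (-1.4051)·v_x + (3)·v_y = 0,
  so v ∝ (b, λ_1 - a) = (3, 1.4051) = u.
  ||u|| = √((3)² + (1.4051)²) = √(10.9744) ≈ 3.3128,
  v_1 = u/||u|| ≈ (0.9056, 0.4242) (||v_1|| = 1).

λ_1 = 21.4051,  λ_2 = 13.5949;  v_1 ≈ (0.9056, 0.4242)


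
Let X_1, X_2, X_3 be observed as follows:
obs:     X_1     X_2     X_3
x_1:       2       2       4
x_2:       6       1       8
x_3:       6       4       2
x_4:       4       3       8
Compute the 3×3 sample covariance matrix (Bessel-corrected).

Step 1 — column means:
  mean(X_1) = (2 + 6 + 6 + 4) / 4 = 18/4 = 4.5
  mean(X_2) = (2 + 1 + 4 + 3) / 4 = 10/4 = 2.5
  mean(X_3) = (4 + 8 + 2 + 8) / 4 = 22/4 = 5.5

Step 2 — sample covariance S[i,j] = (1/(n-1)) · Σ_k (x_{k,i} - mean_i) · (x_{k,j} - mean_j), with n-1 = 3.
  S[X_1,X_1] = ((-2.5)·(-2.5) + (1.5)·(1.5) + (1.5)·(1.5) + (-0.5)·(-0.5)) / 3 = 11/3 = 3.6667
  S[X_1,X_2] = ((-2.5)·(-0.5) + (1.5)·(-1.5) + (1.5)·(1.5) + (-0.5)·(0.5)) / 3 = 1/3 = 0.3333
  S[X_1,X_3] = ((-2.5)·(-1.5) + (1.5)·(2.5) + (1.5)·(-3.5) + (-0.5)·(2.5)) / 3 = 1/3 = 0.3333
  S[X_2,X_2] = ((-0.5)·(-0.5) + (-1.5)·(-1.5) + (1.5)·(1.5) + (0.5)·(0.5)) / 3 = 5/3 = 1.6667
  S[X_2,X_3] = ((-0.5)·(-1.5) + (-1.5)·(2.5) + (1.5)·(-3.5) + (0.5)·(2.5)) / 3 = -7/3 = -2.3333
  S[X_3,X_3] = ((-1.5)·(-1.5) + (2.5)·(2.5) + (-3.5)·(-3.5) + (2.5)·(2.5)) / 3 = 27/3 = 9

S is symmetric (S[j,i] = S[i,j]). Assembling:

S = [[3.6667, 0.3333, 0.3333],
 [0.3333, 1.6667, -2.3333],
 [0.3333, -2.3333, 9]]


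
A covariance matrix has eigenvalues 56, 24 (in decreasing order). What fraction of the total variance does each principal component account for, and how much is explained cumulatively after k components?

Step 1 — total variance = trace(Sigma) = Σ λ_i = 56 + 24 = 80.

Step 2 — fraction explained by component i = λ_i / Σ λ:
  PC1: 56/80 = 0.7
  PC2: 24/80 = 0.3

Step 3 — cumulative fraction after k components = (λ_1 + ... + λ_k) / Σ λ:
  k = 1: 56/80 = 0.7
  k = 2: (56 + 24)/80 = 80/80 = 1

Summary (fraction, with percent):

explained: PC1 0.7 (70%), PC2 0.3 (30%);  cumulative: 0.7, 1


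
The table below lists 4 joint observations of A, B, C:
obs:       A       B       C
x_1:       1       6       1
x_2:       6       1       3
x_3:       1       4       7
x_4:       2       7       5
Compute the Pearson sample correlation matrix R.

Step 1 — column means:
  mean(A) = (1 + 6 + 1 + 2) / 4 = 10/4 = 2.5
  mean(B) = (6 + 1 + 4 + 7) / 4 = 18/4 = 4.5
  mean(C) = (1 + 3 + 7 + 5) / 4 = 16/4 = 4

Step 2 — sample variances and covariances s[i,j] = (1/(n-1)) · Σ_k (x_{k,i} - mean_i) · (x_{k,j} - mean_j), with n-1 = 3:
  s[A,A] = ((-1.5)·(-1.5) + (3.5)·(3.5) + (-1.5)·(-1.5) + (-0.5)·(-0.5)) / 3 = 17/3 = 5.6667
  s[A,B] = ((-1.5)·(1.5) + (3.5)·(-3.5) + (-1.5)·(-0.5) + (-0.5)·(2.5)) / 3 = -15/3 = -5
  s[A,C] = ((-1.5)·(-3) + (3.5)·(-1) + (-1.5)·(3) + (-0.5)·(1)) / 3 = -4/3 = -1.3333
  s[B,B] = ((1.5)·(1.5) + (-3.5)·(-3.5) + (-0.5)·(-0.5) + (2.5)·(2.5)) / 3 = 21/3 = 7
  s[B,C] = ((1.5)·(-3) + (-3.5)·(-1) + (-0.5)·(3) + (2.5)·(1)) / 3 = 0/3 = 0
  s[C,C] = ((-3)·(-3) + (-1)·(-1) + (3)·(3) + (1)·(1)) / 3 = 20/3 = 6.6667
  Sample standard deviations s_i = √(s[i,i]):
  s(A) = √(5.6667) = 2.3805
  s(B) = √(7) = 2.6458
  s(C) = √(6.6667) = 2.582

Step 3 — r_{ij} = s_{ij} / (s_i · s_j):
  r[A,A] = 1 (diagonal).
  r[A,B] = -5 / (2.3805 · 2.6458) = -5 / 6.2981 = -0.7939
  r[A,C] = -1.3333 / (2.3805 · 2.582) = -1.3333 / 6.1464 = -0.2169
  r[B,B] = 1 (diagonal).
  r[B,C] = 0 / (2.6458 · 2.582) = 0 / 6.8313 = 0
  r[C,C] = 1 (diagonal).

R is symmetric with unit diagonal. Assembling:

R = [[1, -0.7939, -0.2169],
 [-0.7939, 1, 0],
 [-0.2169, 0, 1]]


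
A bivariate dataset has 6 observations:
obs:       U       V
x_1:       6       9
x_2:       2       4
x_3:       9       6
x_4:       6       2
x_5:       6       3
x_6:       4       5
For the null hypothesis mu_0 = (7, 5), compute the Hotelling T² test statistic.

Step 1 — sample mean vector:
  mean(U) = (6 + 2 + 9 + 6 + 6 + 4) / 6 = 33/6 = 5.5
  mean(V) = (9 + 4 + 6 + 2 + 3 + 5) / 6 = 29/6 = 4.8333
  x̄ = (5.5, 4.8333),  deviation x̄ - mu_0 = (5.5, 4.8333) - (7, 5) = (-1.5, -0.1667).

Step 2 — sample covariance matrix, S[i,j] = (1/(n-1)) · Σ_k (x_{k,i} - mean_i) · (x_{k,j} - mean_j), divisor n-1 = 5:
  S[U,U] = ((0.5)·(0.5) + (-3.5)·(-3.5) + (3.5)·(3.5) + (0.5)·(0.5) + (0.5)·(0.5) + (-1.5)·(-1.5)) / 5 = 27.5/5 = 5.5
  S[U,V] = ((0.5)·(4.1667) + (-3.5)·(-0.8333) + (3.5)·(1.1667) + (0.5)·(-2.8333) + (0.5)·(-1.8333) + (-1.5)·(0.1667)) / 5 = 6.5/5 = 1.3
  S[V,V] = ((4.1667)·(4.1667) + (-0.8333)·(-0.8333) + (1.1667)·(1.1667) + (-2.8333)·(-2.8333) + (-1.8333)·(-1.8333) + (0.1667)·(0.1667)) / 5 = 30.8333/5 = 6.1667
  S = [[5.5, 1.3],
 [1.3, 6.1667]].

Step 3 — invert S. det(S) = 5.5·6.1667 - (1.3)² = 32.2267.
  S^{-1} = (1/det) · [[d, -b], [-b, a]] = [[0.1914, -0.0403],
 [-0.0403, 0.1707]].

Step 4 — quadratic form (x̄ - mu_0)^T · S^{-1} · (x̄ - mu_0):
  S^{-1} · (x̄ - mu_0) = (-0.2803, 0.0321),
  (x̄ - mu_0)^T · [...] = (-1.5)·(-0.2803) + (-0.1667)·(0.0321) = 0.4151.

Step 5 — scale by n: T² = 6 · 0.4151 = 2.4907.

T² ≈ 2.4907


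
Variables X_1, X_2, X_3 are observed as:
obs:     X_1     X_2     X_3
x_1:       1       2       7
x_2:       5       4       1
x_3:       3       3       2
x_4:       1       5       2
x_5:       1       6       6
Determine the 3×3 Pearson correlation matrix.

Step 1 — column means:
  mean(X_1) = (1 + 5 + 3 + 1 + 1) / 5 = 11/5 = 2.2
  mean(X_2) = (2 + 4 + 3 + 5 + 6) / 5 = 20/5 = 4
  mean(X_3) = (7 + 1 + 2 + 2 + 6) / 5 = 18/5 = 3.6

Step 2 — sample variances and covariances s[i,j] = (1/(n-1)) · Σ_k (x_{k,i} - mean_i) · (x_{k,j} - mean_j), with n-1 = 4:
  s[X_1,X_1] = ((-1.2)·(-1.2) + (2.8)·(2.8) + (0.8)·(0.8) + (-1.2)·(-1.2) + (-1.2)·(-1.2)) / 4 = 12.8/4 = 3.2
  s[X_1,X_2] = ((-1.2)·(-2) + (2.8)·(0) + (0.8)·(-1) + (-1.2)·(1) + (-1.2)·(2)) / 4 = -2/4 = -0.5
  s[X_1,X_3] = ((-1.2)·(3.4) + (2.8)·(-2.6) + (0.8)·(-1.6) + (-1.2)·(-1.6) + (-1.2)·(2.4)) / 4 = -13.6/4 = -3.4
  s[X_2,X_2] = ((-2)·(-2) + (0)·(0) + (-1)·(-1) + (1)·(1) + (2)·(2)) / 4 = 10/4 = 2.5
  s[X_2,X_3] = ((-2)·(3.4) + (0)·(-2.6) + (-1)·(-1.6) + (1)·(-1.6) + (2)·(2.4)) / 4 = -2/4 = -0.5
  s[X_3,X_3] = ((3.4)·(3.4) + (-2.6)·(-2.6) + (-1.6)·(-1.6) + (-1.6)·(-1.6) + (2.4)·(2.4)) / 4 = 29.2/4 = 7.3
  Sample standard deviations s_i = √(s[i,i]):
  s(X_1) = √(3.2) = 1.7889
  s(X_2) = √(2.5) = 1.5811
  s(X_3) = √(7.3) = 2.7019

Step 3 — r_{ij} = s_{ij} / (s_i · s_j):
  r[X_1,X_1] = 1 (diagonal).
  r[X_1,X_2] = -0.5 / (1.7889 · 1.5811) = -0.5 / 2.8284 = -0.1768
  r[X_1,X_3] = -3.4 / (1.7889 · 2.7019) = -3.4 / 4.8332 = -0.7035
  r[X_2,X_2] = 1 (diagonal).
  r[X_2,X_3] = -0.5 / (1.5811 · 2.7019) = -0.5 / 4.272 = -0.117
  r[X_3,X_3] = 1 (diagonal).

R is symmetric with unit diagonal. Assembling:

R = [[1, -0.1768, -0.7035],
 [-0.1768, 1, -0.117],
 [-0.7035, -0.117, 1]]


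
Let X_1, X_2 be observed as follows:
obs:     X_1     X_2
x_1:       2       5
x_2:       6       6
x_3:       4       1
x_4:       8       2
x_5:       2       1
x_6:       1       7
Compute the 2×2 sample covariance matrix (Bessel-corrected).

Step 1 — column means:
  mean(X_1) = (2 + 6 + 4 + 8 + 2 + 1) / 6 = 23/6 = 3.8333
  mean(X_2) = (5 + 6 + 1 + 2 + 1 + 7) / 6 = 22/6 = 3.6667

Step 2 — sample covariance S[i,j] = (1/(n-1)) · Σ_k (x_{k,i} - mean_i) · (x_{k,j} - mean_j), with n-1 = 5.
  S[X_1,X_1] = ((-1.8333)·(-1.8333) + (2.1667)·(2.1667) + (0.1667)·(0.1667) + (4.1667)·(4.1667) + (-1.8333)·(-1.8333) + (-2.8333)·(-2.8333)) / 5 = 36.8333/5 = 7.3667
  S[X_1,X_2] = ((-1.8333)·(1.3333) + (2.1667)·(2.3333) + (0.1667)·(-2.6667) + (4.1667)·(-1.6667) + (-1.8333)·(-2.6667) + (-2.8333)·(3.3333)) / 5 = -9.3333/5 = -1.8667
  S[X_2,X_2] = ((1.3333)·(1.3333) + (2.3333)·(2.3333) + (-2.6667)·(-2.6667) + (-1.6667)·(-1.6667) + (-2.6667)·(-2.6667) + (3.3333)·(3.3333)) / 5 = 35.3333/5 = 7.0667

S is symmetric (S[j,i] = S[i,j]). Assembling:

S = [[7.3667, -1.8667],
 [-1.8667, 7.0667]]


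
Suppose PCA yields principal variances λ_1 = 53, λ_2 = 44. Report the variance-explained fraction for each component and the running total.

Step 1 — total variance = trace(Sigma) = Σ λ_i = 53 + 44 = 97.

Step 2 — fraction explained by component i = λ_i / Σ λ:
  PC1: 53/97 = 0.5464
  PC2: 44/97 = 0.4536

Step 3 — cumulative fraction after k components = (λ_1 + ... + λ_k) / Σ λ:
  k = 1: 53/97 = 0.5464
  k = 2: (53 + 44)/97 = 97/97 = 1

Summary (fraction, with percent):

explained: PC1 0.5464 (54.64%), PC2 0.4536 (45.36%);  cumulative: 0.5464, 1


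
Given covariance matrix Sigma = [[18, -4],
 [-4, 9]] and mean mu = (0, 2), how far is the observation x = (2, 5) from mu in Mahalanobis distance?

Step 1 — centre the observation: (x - mu) = (2, 3).

Step 2 — invert Sigma. det(Sigma) = 18·9 - (-4)² = 146.
  Sigma^{-1} = (1/det) · [[d, -b], [-b, a]] = [[0.0616, 0.0274],
 [0.0274, 0.1233]].

Step 3 — form the quadratic (x - mu)^T · Sigma^{-1} · (x - mu):
  Sigma^{-1} · (x - mu) = (0.2055, 0.4247).
  (x - mu)^T · [Sigma^{-1} · (x - mu)] = (2)·(0.2055) + (3)·(0.4247) = 1.6849.

Step 4 — take square root: d = √(1.6849) ≈ 1.298.

d(x, mu) = √(1.6849) ≈ 1.298


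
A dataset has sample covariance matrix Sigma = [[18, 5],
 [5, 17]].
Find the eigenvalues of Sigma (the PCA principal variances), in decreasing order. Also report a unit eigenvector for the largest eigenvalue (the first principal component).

Step 1 — characteristic polynomial of 2×2 Sigma:
  det(Sigma - λI) = λ² - trace · λ + det = 0.
  trace = 18 + 17 = 35, det = 18·17 - (5)² = 281.
Step 2 — discriminant:
  Δ = trace² - 4·det = 1225 - 1124 = 101.
Step 3 — eigenvalues:
  λ = (trace ± √Δ)/2 = (35 ± 10.0499)/2,
  λ_1 = 22.5249,  λ_2 = 12.4751.

Step 4 — unit eigenvector for λ_1: solve (Sigma - λ_1 I)v = 0. First row:
  (18 - 22.5249)·v_x + (5)·v_y = 0, i.e. (-4.5249)·v_x + (5)·v_y = 0,
  so v ∝ (b, λ_1 - a) = (5, 4.5249) = u.
  ||u|| = √((5)² + (4.5249)²) = √(45.4751) ≈ 6.7435,
  v_1 = u/||u|| ≈ (0.7415, 0.671) (||v_1|| = 1).

λ_1 = 22.5249,  λ_2 = 12.4751;  v_1 ≈ (0.7415, 0.671)


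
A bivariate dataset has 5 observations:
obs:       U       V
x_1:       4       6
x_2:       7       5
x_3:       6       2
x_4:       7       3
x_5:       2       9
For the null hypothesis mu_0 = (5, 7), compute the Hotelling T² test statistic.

Step 1 — sample mean vector:
  mean(U) = (4 + 7 + 6 + 7 + 2) / 5 = 26/5 = 5.2
  mean(V) = (6 + 5 + 2 + 3 + 9) / 5 = 25/5 = 5
  x̄ = (5.2, 5),  deviation x̄ - mu_0 = (5.2, 5) - (5, 7) = (0.2, -2).

Step 2 — sample covariance matrix, S[i,j] = (1/(n-1)) · Σ_k (x_{k,i} - mean_i) · (x_{k,j} - mean_j), divisor n-1 = 4:
  S[U,U] = ((-1.2)·(-1.2) + (1.8)·(1.8) + (0.8)·(0.8) + (1.8)·(1.8) + (-3.2)·(-3.2)) / 4 = 18.8/4 = 4.7
  S[U,V] = ((-1.2)·(1) + (1.8)·(0) + (0.8)·(-3) + (1.8)·(-2) + (-3.2)·(4)) / 4 = -20/4 = -5
  S[V,V] = ((1)·(1) + (0)·(0) + (-3)·(-3) + (-2)·(-2) + (4)·(4)) / 4 = 30/4 = 7.5
  S = [[4.7, -5],
 [-5, 7.5]].

Step 3 — invert S. det(S) = 4.7·7.5 - (-5)² = 10.25.
  S^{-1} = (1/det) · [[d, -b], [-b, a]] = [[0.7317, 0.4878],
 [0.4878, 0.4585]].

Step 4 — quadratic form (x̄ - mu_0)^T · S^{-1} · (x̄ - mu_0):
  S^{-1} · (x̄ - mu_0) = (-0.8293, -0.8195),
  (x̄ - mu_0)^T · [...] = (0.2)·(-0.8293) + (-2)·(-0.8195) = 1.4732.

Step 5 — scale by n: T² = 5 · 1.4732 = 7.3659.

T² ≈ 7.3659


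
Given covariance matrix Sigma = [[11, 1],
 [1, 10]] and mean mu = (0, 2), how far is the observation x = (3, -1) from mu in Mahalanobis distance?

Step 1 — centre the observation: (x - mu) = (3, -3).

Step 2 — invert Sigma. det(Sigma) = 11·10 - (1)² = 109.
  Sigma^{-1} = (1/det) · [[d, -b], [-b, a]] = [[0.0917, -0.0092],
 [-0.0092, 0.1009]].

Step 3 — form the quadratic (x - mu)^T · Sigma^{-1} · (x - mu):
  Sigma^{-1} · (x - mu) = (0.3028, -0.3303).
  (x - mu)^T · [Sigma^{-1} · (x - mu)] = (3)·(0.3028) + (-3)·(-0.3303) = 1.8991.

Step 4 — take square root: d = √(1.8991) ≈ 1.3781.

d(x, mu) = √(1.8991) ≈ 1.3781


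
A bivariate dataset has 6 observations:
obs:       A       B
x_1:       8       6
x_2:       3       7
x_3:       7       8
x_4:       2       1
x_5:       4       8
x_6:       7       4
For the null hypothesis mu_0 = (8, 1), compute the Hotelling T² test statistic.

Step 1 — sample mean vector:
  mean(A) = (8 + 3 + 7 + 2 + 4 + 7) / 6 = 31/6 = 5.1667
  mean(B) = (6 + 7 + 8 + 1 + 8 + 4) / 6 = 34/6 = 5.6667
  x̄ = (5.1667, 5.6667),  deviation x̄ - mu_0 = (5.1667, 5.6667) - (8, 1) = (-2.8333, 4.6667).

Step 2 — sample covariance matrix, S[i,j] = (1/(n-1)) · Σ_k (x_{k,i} - mean_i) · (x_{k,j} - mean_j), divisor n-1 = 5:
  S[A,A] = ((2.8333)·(2.8333) + (-2.1667)·(-2.1667) + (1.8333)·(1.8333) + (-3.1667)·(-3.1667) + (-1.1667)·(-1.1667) + (1.8333)·(1.8333)) / 5 = 30.8333/5 = 6.1667
  S[A,B] = ((2.8333)·(0.3333) + (-2.1667)·(1.3333) + (1.8333)·(2.3333) + (-3.1667)·(-4.6667) + (-1.1667)·(2.3333) + (1.8333)·(-1.6667)) / 5 = 11.3333/5 = 2.2667
  S[B,B] = ((0.3333)·(0.3333) + (1.3333)·(1.3333) + (2.3333)·(2.3333) + (-4.6667)·(-4.6667) + (2.3333)·(2.3333) + (-1.6667)·(-1.6667)) / 5 = 37.3333/5 = 7.4667
  S = [[6.1667, 2.2667],
 [2.2667, 7.4667]].

Step 3 — invert S. det(S) = 6.1667·7.4667 - (2.2667)² = 40.9067.
  S^{-1} = (1/det) · [[d, -b], [-b, a]] = [[0.1825, -0.0554],
 [-0.0554, 0.1507]].

Step 4 — quadratic form (x̄ - mu_0)^T · S^{-1} · (x̄ - mu_0):
  S^{-1} · (x̄ - mu_0) = (-0.7757, 0.8605),
  (x̄ - mu_0)^T · [...] = (-2.8333)·(-0.7757) + (4.6667)·(0.8605) = 6.2136.

Step 5 — scale by n: T² = 6 · 6.2136 = 37.2816.

T² ≈ 37.2816


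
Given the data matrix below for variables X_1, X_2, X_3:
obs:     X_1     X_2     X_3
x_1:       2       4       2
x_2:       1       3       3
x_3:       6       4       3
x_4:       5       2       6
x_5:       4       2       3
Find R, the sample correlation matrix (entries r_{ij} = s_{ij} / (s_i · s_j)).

Step 1 — column means:
  mean(X_1) = (2 + 1 + 6 + 5 + 4) / 5 = 18/5 = 3.6
  mean(X_2) = (4 + 3 + 4 + 2 + 2) / 5 = 15/5 = 3
  mean(X_3) = (2 + 3 + 3 + 6 + 3) / 5 = 17/5 = 3.4

Step 2 — sample variances and covariances s[i,j] = (1/(n-1)) · Σ_k (x_{k,i} - mean_i) · (x_{k,j} - mean_j), with n-1 = 4:
  s[X_1,X_1] = ((-1.6)·(-1.6) + (-2.6)·(-2.6) + (2.4)·(2.4) + (1.4)·(1.4) + (0.4)·(0.4)) / 4 = 17.2/4 = 4.3
  s[X_1,X_2] = ((-1.6)·(1) + (-2.6)·(0) + (2.4)·(1) + (1.4)·(-1) + (0.4)·(-1)) / 4 = -1/4 = -0.25
  s[X_1,X_3] = ((-1.6)·(-1.4) + (-2.6)·(-0.4) + (2.4)·(-0.4) + (1.4)·(2.6) + (0.4)·(-0.4)) / 4 = 5.8/4 = 1.45
  s[X_2,X_2] = ((1)·(1) + (0)·(0) + (1)·(1) + (-1)·(-1) + (-1)·(-1)) / 4 = 4/4 = 1
  s[X_2,X_3] = ((1)·(-1.4) + (0)·(-0.4) + (1)·(-0.4) + (-1)·(2.6) + (-1)·(-0.4)) / 4 = -4/4 = -1
  s[X_3,X_3] = ((-1.4)·(-1.4) + (-0.4)·(-0.4) + (-0.4)·(-0.4) + (2.6)·(2.6) + (-0.4)·(-0.4)) / 4 = 9.2/4 = 2.3
  Sample standard deviations s_i = √(s[i,i]):
  s(X_1) = √(4.3) = 2.0736
  s(X_2) = √(1) = 1
  s(X_3) = √(2.3) = 1.5166

Step 3 — r_{ij} = s_{ij} / (s_i · s_j):
  r[X_1,X_1] = 1 (diagonal).
  r[X_1,X_2] = -0.25 / (2.0736 · 1) = -0.25 / 2.0736 = -0.1206
  r[X_1,X_3] = 1.45 / (2.0736 · 1.5166) = 1.45 / 3.1448 = 0.4611
  r[X_2,X_2] = 1 (diagonal).
  r[X_2,X_3] = -1 / (1 · 1.5166) = -1 / 1.5166 = -0.6594
  r[X_3,X_3] = 1 (diagonal).

R is symmetric with unit diagonal. Assembling:

R = [[1, -0.1206, 0.4611],
 [-0.1206, 1, -0.6594],
 [0.4611, -0.6594, 1]]


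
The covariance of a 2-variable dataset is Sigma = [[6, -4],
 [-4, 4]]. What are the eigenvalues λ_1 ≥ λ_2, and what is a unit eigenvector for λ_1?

Step 1 — characteristic polynomial of 2×2 Sigma:
  det(Sigma - λI) = λ² - trace · λ + det = 0.
  trace = 6 + 4 = 10, det = 6·4 - (-4)² = 8.
Step 2 — discriminant:
  Δ = trace² - 4·det = 100 - 32 = 68.
Step 3 — eigenvalues:
  λ = (trace ± √Δ)/2 = (10 ± 8.2462)/2,
  λ_1 = 9.1231,  λ_2 = 0.8769.

Step 4 — unit eigenvector for λ_1: solve (Sigma - λ_1 I)v = 0. First row:
  (6 - 9.1231)·v_x + (-4)·v_y = 0, i.e. (-3.1231)·v_x + (-4)·v_y = 0,
  so v ∝ (b, λ_1 - a) = (-4, 3.1231); multiply by -1 so the first entry is positive: u = (4, -3.1231).
  ||u|| = √((4)² + (-3.1231)²) = √(25.7538) ≈ 5.0748,
  v_1 = u/||u|| ≈ (0.7882, -0.6154) (||v_1|| = 1).

λ_1 = 9.1231,  λ_2 = 0.8769;  v_1 ≈ (0.7882, -0.6154)


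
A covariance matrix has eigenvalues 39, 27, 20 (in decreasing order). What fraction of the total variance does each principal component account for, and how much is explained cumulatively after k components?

Step 1 — total variance = trace(Sigma) = Σ λ_i = 39 + 27 + 20 = 86.

Step 2 — fraction explained by component i = λ_i / Σ λ:
  PC1: 39/86 = 0.4535
  PC2: 27/86 = 0.314
  PC3: 20/86 = 0.2326

Step 3 — cumulative fraction after k components = (λ_1 + ... + λ_k) / Σ λ:
  k = 1: 39/86 = 0.4535
  k = 2: (39 + 27)/86 = 66/86 = 0.7674
  k = 3: (39 + 27 + 20)/86 = 86/86 = 1

Summary (fraction, with percent):

explained: PC1 0.4535 (45.35%), PC2 0.314 (31.4%), PC3 0.2326 (23.26%);  cumulative: 0.4535, 0.7674, 1


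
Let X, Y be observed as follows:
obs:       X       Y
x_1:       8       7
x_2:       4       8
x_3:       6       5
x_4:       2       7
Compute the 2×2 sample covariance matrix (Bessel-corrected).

Step 1 — column means:
  mean(X) = (8 + 4 + 6 + 2) / 4 = 20/4 = 5
  mean(Y) = (7 + 8 + 5 + 7) / 4 = 27/4 = 6.75

Step 2 — sample covariance S[i,j] = (1/(n-1)) · Σ_k (x_{k,i} - mean_i) · (x_{k,j} - mean_j), with n-1 = 3.
  S[X,X] = ((3)·(3) + (-1)·(-1) + (1)·(1) + (-3)·(-3)) / 3 = 20/3 = 6.6667
  S[X,Y] = ((3)·(0.25) + (-1)·(1.25) + (1)·(-1.75) + (-3)·(0.25)) / 3 = -3/3 = -1
  S[Y,Y] = ((0.25)·(0.25) + (1.25)·(1.25) + (-1.75)·(-1.75) + (0.25)·(0.25)) / 3 = 4.75/3 = 1.5833

S is symmetric (S[j,i] = S[i,j]). Assembling:

S = [[6.6667, -1],
 [-1, 1.5833]]


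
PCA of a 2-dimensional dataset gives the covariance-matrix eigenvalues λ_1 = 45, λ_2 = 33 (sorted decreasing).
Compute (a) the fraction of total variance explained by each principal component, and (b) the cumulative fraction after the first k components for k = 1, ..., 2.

Step 1 — total variance = trace(Sigma) = Σ λ_i = 45 + 33 = 78.

Step 2 — fraction explained by component i = λ_i / Σ λ:
  PC1: 45/78 = 0.5769
  PC2: 33/78 = 0.4231

Step 3 — cumulative fraction after k components = (λ_1 + ... + λ_k) / Σ λ:
  k = 1: 45/78 = 0.5769
  k = 2: (45 + 33)/78 = 78/78 = 1

Summary (fraction, with percent):

explained: PC1 0.5769 (57.69%), PC2 0.4231 (42.31%);  cumulative: 0.5769, 1


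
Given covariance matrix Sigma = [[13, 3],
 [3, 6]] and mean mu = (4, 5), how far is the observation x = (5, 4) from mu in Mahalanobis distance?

Step 1 — centre the observation: (x - mu) = (1, -1).

Step 2 — invert Sigma. det(Sigma) = 13·6 - (3)² = 69.
  Sigma^{-1} = (1/det) · [[d, -b], [-b, a]] = [[0.087, -0.0435],
 [-0.0435, 0.1884]].

Step 3 — form the quadratic (x - mu)^T · Sigma^{-1} · (x - mu):
  Sigma^{-1} · (x - mu) = (0.1304, -0.2319).
  (x - mu)^T · [Sigma^{-1} · (x - mu)] = (1)·(0.1304) + (-1)·(-0.2319) = 0.3623.

Step 4 — take square root: d = √(0.3623) ≈ 0.6019.

d(x, mu) = √(0.3623) ≈ 0.6019


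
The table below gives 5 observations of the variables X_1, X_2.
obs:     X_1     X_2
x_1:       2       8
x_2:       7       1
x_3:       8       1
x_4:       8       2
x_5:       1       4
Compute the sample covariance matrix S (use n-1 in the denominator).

Step 1 — column means:
  mean(X_1) = (2 + 7 + 8 + 8 + 1) / 5 = 26/5 = 5.2
  mean(X_2) = (8 + 1 + 1 + 2 + 4) / 5 = 16/5 = 3.2

Step 2 — sample covariance S[i,j] = (1/(n-1)) · Σ_k (x_{k,i} - mean_i) · (x_{k,j} - mean_j), with n-1 = 4.
  S[X_1,X_1] = ((-3.2)·(-3.2) + (1.8)·(1.8) + (2.8)·(2.8) + (2.8)·(2.8) + (-4.2)·(-4.2)) / 4 = 46.8/4 = 11.7
  S[X_1,X_2] = ((-3.2)·(4.8) + (1.8)·(-2.2) + (2.8)·(-2.2) + (2.8)·(-1.2) + (-4.2)·(0.8)) / 4 = -32.2/4 = -8.05
  S[X_2,X_2] = ((4.8)·(4.8) + (-2.2)·(-2.2) + (-2.2)·(-2.2) + (-1.2)·(-1.2) + (0.8)·(0.8)) / 4 = 34.8/4 = 8.7

S is symmetric (S[j,i] = S[i,j]). Assembling:

S = [[11.7, -8.05],
 [-8.05, 8.7]]
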